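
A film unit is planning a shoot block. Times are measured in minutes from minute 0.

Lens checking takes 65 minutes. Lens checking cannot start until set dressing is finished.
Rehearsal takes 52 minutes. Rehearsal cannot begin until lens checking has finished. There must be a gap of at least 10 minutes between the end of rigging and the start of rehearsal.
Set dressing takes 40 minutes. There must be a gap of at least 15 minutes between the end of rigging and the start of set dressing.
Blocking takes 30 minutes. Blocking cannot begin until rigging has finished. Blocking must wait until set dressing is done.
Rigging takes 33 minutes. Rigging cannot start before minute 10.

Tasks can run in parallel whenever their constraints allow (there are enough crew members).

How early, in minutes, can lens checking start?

98

Rigging cannot begin until its own release at minute 10. It runs from minute 10 to 10 + 33 = minute 43.
After rigging (finishes minute 43, plus 15-minute gap → minute 58), set dressing can start at minute 58 and finishes at minute 98.
Lens checking waits on set dressing (finishes minute 98), so the earliest it can start is minute 98.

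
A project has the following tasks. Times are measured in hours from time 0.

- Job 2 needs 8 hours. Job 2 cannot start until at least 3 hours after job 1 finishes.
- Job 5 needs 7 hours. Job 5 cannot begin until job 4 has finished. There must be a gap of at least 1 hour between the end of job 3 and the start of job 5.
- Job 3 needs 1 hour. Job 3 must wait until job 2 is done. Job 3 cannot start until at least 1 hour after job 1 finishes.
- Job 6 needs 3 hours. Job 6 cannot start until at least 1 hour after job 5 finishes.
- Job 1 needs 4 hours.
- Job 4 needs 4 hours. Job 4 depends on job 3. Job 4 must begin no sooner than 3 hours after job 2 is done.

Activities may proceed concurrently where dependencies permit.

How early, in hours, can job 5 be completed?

Nothing blocks job 1, so it runs from hour 0 to hour 4.
Job 2 waits on job 1 (finishes hour 4, plus 3-hour gap → hour 7), so it starts at hour 7 and finishes at 7 + 8 = hour 15.
For job 3: job 2 (finishes hour 15); job 1 (finishes hour 4, plus 1-hour gap → hour 5). Taking the maximum gives a start of hour 15, and it finishes at 15 + 1 = hour 16.
Job 4 cannot start until job 3 (finishes hour 16); job 2 (finishes hour 15, plus 3-hour gap → hour 18). The controlling bound is hour 18, so job 4 finishes at 18 + 4 = hour 22.
Job 5 cannot start until job 4 (finishes hour 22); job 3 (finishes hour 16, plus 1-hour gap → hour 17). The controlling bound is hour 22, so job 5 finishes at 22 + 7 = hour 29.

29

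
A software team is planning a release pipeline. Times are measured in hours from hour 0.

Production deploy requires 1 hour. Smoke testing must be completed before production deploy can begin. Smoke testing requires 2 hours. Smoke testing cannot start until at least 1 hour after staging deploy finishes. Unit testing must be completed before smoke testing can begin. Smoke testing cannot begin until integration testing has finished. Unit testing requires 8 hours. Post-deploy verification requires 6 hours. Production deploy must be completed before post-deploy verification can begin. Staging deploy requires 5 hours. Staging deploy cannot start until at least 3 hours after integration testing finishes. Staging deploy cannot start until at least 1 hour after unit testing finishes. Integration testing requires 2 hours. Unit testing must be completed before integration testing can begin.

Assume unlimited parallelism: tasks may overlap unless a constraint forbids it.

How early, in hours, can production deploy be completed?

Nothing blocks unit testing, so it runs from hour 0 to hour 8.
Integration testing waits on unit testing (finishes hour 8), so it starts at hour 8 and finishes at 8 + 2 = hour 10.
Staging deploy has to wait for integration testing (finishes hour 10, plus 3-hour gap → hour 13); unit testing (finishes hour 8, plus 1-hour gap → hour 9). The latest of these is hour 13, so staging deploy runs hour 13 to 13 + 5 = hour 18.
For smoke testing: staging deploy (finishes hour 18, plus 1-hour gap → hour 19); unit testing (finishes hour 8); integration testing (finishes hour 10). Taking the maximum gives a start of hour 19, and it finishes at 19 + 2 = hour 21.
After smoke testing (finishes hour 21), production deploy can start at hour 21 and finishes at hour 22.

22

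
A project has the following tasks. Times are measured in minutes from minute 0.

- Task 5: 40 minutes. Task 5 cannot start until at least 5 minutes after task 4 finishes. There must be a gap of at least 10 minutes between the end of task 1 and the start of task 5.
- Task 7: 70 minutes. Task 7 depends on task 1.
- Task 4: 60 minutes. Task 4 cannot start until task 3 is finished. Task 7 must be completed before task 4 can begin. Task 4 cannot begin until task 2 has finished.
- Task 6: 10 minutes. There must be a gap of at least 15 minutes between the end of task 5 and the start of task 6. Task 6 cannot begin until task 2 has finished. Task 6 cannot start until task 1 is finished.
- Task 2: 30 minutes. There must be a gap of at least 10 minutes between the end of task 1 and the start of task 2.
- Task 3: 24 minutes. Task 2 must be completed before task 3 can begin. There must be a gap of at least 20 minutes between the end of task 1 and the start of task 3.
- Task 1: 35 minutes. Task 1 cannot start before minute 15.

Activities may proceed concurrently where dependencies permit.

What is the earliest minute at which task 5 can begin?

185

After its own release at minute 15, task 1 can start at minute 15 and finishes at minute 50.
Task 7 cannot begin until task 1 (finishes minute 50). It runs from minute 50 to 50 + 70 = minute 120.
After task 1 (finishes minute 50, plus 10-minute gap → minute 60), task 2 can start at minute 60 and finishes at minute 90.
Task 3 cannot start until task 2 (finishes minute 90); task 1 (finishes minute 50, plus 20-minute gap → minute 70). The controlling bound is minute 90, so task 3 finishes at 90 + 24 = minute 114.
Task 4 has to wait for task 3 (finishes minute 114); task 7 (finishes minute 120); task 2 (finishes minute 90). The latest of these is minute 120, so task 4 runs minute 120 to 120 + 60 = minute 180.
Task 5 waits on task 4 (finishes minute 180, plus 5-minute gap → minute 185); task 1 (finishes minute 50, plus 10-minute gap → minute 60). The latest of these is minute 185, which is the earliest task 5 can start.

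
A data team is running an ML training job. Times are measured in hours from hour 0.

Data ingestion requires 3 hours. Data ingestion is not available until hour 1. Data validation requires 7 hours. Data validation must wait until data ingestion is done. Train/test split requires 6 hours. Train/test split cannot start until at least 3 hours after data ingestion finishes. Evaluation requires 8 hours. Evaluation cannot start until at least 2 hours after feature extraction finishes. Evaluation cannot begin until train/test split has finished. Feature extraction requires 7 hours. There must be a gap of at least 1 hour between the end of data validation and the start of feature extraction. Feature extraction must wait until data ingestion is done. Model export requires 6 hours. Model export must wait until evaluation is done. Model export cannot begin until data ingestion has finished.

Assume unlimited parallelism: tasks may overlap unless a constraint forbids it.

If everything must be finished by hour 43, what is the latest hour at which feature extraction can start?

Model export has no dependents, so it just needs to finish by hour 43. Starting by 43 − 6 = hour 37 achieves that.
Evaluation has to be done before model export (must start by hour 37). That means finishing by hour 37, i.e. starting by 37 − 8 = hour 29.
Since evaluation (must start by hour 29, minus 2-hour gap → hour 27) depends on it, feature extraction must finish by hour 27. Backing off its 7-hour duration gives a latest start of hour 20.

20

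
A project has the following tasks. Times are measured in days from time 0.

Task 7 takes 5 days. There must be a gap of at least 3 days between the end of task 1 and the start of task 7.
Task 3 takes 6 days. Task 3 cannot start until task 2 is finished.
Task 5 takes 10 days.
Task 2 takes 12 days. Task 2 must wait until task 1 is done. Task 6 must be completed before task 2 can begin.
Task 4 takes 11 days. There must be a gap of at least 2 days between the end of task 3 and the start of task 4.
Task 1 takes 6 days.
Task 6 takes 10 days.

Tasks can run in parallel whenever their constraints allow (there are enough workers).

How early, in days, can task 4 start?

30

Task 6 can start immediately at day 0; it finishes at day 10.
Task 1 has no prerequisites, so it starts at day 0 and finishes at day 6.
For task 2: task 1 (finishes day 6); task 6 (finishes day 10). Taking the maximum gives a start of day 10, and it finishes at 10 + 12 = day 22.
After task 2 (finishes day 22), task 3 can start at day 22 and finishes at day 28.
Task 4 waits on task 3 (finishes day 28, plus 2-day gap → day 30), so the earliest it can start is day 30.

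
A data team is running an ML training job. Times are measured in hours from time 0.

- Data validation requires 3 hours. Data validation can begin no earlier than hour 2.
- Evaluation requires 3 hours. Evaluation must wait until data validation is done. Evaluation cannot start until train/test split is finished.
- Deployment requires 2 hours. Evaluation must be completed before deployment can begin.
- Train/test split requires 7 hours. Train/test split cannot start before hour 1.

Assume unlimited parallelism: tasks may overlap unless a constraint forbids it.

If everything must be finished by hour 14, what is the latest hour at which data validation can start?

Deployment must finish by hour 14; it takes 2 hours, so it must start by 14 − 2 = hour 12.
Evaluation feeds into deployment (must start by hour 12); so evaluation must finish by hour 12 and therefore start by hour 9.
Data validation must finish before evaluation (must start by hour 9). With a 3-hour duration, data validation must start by 9 − 3 = hour 6.

6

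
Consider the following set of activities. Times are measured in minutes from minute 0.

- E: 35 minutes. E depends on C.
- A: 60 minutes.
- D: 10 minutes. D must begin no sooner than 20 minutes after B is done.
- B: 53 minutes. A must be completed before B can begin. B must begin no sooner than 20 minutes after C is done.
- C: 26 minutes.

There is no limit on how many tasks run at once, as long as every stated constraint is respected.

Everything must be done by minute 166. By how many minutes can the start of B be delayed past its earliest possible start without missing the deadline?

C can start immediately at minute 0; it finishes at minute 26.
A can start immediately at minute 0; it finishes at minute 60.
For B: A (finishes minute 60); C (finishes minute 26, plus 20-minute gap → minute 46). Taking the maximum gives a start of minute 60, and it finishes at 60 + 53 = minute 113.

Working backward from the deadline:
Nothing follows D; the deadline of minute 166 is its only limit. It must start by 166 − 10 = minute 156.
B feeds into D (must start by minute 156, minus 20-minute gap → minute 136); so B must finish by minute 136 and therefore start by minute 83.
So B can start as early as minute 60 and as late as minute 83, giving 83 − 60 = 23 minutes of slack.

23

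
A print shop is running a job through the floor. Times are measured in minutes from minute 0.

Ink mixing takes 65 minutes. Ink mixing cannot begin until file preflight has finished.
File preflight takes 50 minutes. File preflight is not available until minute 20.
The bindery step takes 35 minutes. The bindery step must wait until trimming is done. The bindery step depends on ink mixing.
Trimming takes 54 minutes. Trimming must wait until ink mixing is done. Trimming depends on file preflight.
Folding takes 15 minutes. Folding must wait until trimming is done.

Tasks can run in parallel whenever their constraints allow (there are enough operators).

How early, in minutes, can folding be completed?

File preflight waits on its own release at minute 20, so it starts at minute 20 and finishes at 20 + 50 = minute 70.
Ink mixing waits on file preflight (finishes minute 70), so it starts at minute 70 and finishes at 70 + 65 = minute 135.
For trimming: ink mixing (finishes minute 135); file preflight (finishes minute 70). Taking the maximum gives a start of minute 135, and it finishes at 135 + 54 = minute 189.
Folding waits on trimming (finishes minute 189), so it starts at minute 189 and finishes at 189 + 15 = minute 204.

204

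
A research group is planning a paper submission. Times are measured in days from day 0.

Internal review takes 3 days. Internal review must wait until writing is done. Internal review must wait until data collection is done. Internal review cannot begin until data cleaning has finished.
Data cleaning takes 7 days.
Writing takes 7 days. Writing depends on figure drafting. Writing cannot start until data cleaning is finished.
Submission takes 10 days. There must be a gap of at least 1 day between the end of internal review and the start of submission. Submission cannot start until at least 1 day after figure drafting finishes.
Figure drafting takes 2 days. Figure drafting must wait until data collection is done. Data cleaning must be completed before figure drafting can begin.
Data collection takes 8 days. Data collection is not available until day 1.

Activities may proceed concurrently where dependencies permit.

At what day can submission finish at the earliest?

Nothing blocks data cleaning, so it runs from day 0 to day 7.
Data collection waits on its own release at day 1, so it starts at day 1 and finishes at 1 + 8 = day 9.
Figure drafting cannot start until data collection (finishes day 9); data cleaning (finishes day 7). The controlling bound is day 9, so figure drafting finishes at 9 + 2 = day 11.
Writing cannot start until figure drafting (finishes day 11); data cleaning (finishes day 7). The controlling bound is day 11, so writing finishes at 11 + 7 = day 18.
Internal review cannot start until writing (finishes day 18); data collection (finishes day 9); data cleaning (finishes day 7). The controlling bound is day 18, so internal review finishes at 18 + 3 = day 21.
For submission: internal review (finishes day 21, plus 1-day gap → day 22); figure drafting (finishes day 11, plus 1-day gap → day 12). Taking the maximum gives a start of day 22, and it finishes at 22 + 10 = day 32.

32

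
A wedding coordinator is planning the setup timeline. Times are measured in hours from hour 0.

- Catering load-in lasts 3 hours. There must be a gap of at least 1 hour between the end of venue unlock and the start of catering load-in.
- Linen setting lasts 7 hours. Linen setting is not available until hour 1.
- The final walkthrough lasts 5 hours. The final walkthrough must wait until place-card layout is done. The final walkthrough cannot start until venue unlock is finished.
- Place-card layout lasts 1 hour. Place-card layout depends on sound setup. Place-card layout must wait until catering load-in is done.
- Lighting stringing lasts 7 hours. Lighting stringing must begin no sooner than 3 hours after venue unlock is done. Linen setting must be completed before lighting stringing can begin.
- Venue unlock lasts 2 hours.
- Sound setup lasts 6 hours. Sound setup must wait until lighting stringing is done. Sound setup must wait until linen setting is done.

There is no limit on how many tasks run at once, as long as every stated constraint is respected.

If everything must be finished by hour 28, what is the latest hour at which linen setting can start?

2

Nothing follows the final walkthrough; the deadline of hour 28 is its only limit. It must start by 28 − 5 = hour 23.
Place-card layout has to be done before the final walkthrough (must start by hour 23). That means finishing by hour 23, i.e. starting by 23 − 1 = hour 22.
Sound setup feeds into place-card layout (must start by hour 22); so sound setup must finish by hour 22 and therefore start by hour 16.
Since sound setup (must start by hour 16) depends on it, lighting stringing must finish by hour 16. Backing off its 7-hour duration gives a latest start of hour 9.
Linen setting feeds lighting stringing (must start by hour 9); sound setup (must start by hour 16). Taking the minimum, linen setting must finish by hour 9 and start by 9 − 7 = hour 2.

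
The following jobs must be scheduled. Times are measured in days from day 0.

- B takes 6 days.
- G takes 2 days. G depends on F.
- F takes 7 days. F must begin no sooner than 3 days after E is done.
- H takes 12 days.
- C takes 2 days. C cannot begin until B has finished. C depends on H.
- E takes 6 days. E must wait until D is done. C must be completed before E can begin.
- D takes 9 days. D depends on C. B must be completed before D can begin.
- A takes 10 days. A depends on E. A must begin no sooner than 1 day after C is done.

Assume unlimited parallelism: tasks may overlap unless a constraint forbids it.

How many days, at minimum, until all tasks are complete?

H has no prerequisites, so it starts at day 0 and finishes at day 12.
Nothing blocks B, so it runs from day 0 to day 6.
C has to wait for B (finishes day 6); H (finishes day 12). The latest of these is day 12, so C runs day 12 to 12 + 2 = day 14.
For D: C (finishes day 14); B (finishes day 6). Taking the maximum gives a start of day 14, and it finishes at 14 + 9 = day 23.
E cannot start until D (finishes day 23); C (finishes day 14). The controlling bound is day 23, so E finishes at 23 + 6 = day 29.
F cannot begin until E (finishes day 29, plus 3-day gap → day 32). It runs from day 32 to 32 + 7 = day 39.
G cannot begin until F (finishes day 39). It runs from day 39 to 39 + 2 = day 41.
A needs all of E (finishes day 29); C (finishes day 14, plus 1-day gap → day 15). That puts its earliest start at day 29; it finishes at 29 + 10 = day 39.
All tasks are finished once the last one completes. Finish times: A at 39, B at 6, C at 14, D at 23, E at 29, F at 39, G at 41, H at 12. The latest is day 41.

41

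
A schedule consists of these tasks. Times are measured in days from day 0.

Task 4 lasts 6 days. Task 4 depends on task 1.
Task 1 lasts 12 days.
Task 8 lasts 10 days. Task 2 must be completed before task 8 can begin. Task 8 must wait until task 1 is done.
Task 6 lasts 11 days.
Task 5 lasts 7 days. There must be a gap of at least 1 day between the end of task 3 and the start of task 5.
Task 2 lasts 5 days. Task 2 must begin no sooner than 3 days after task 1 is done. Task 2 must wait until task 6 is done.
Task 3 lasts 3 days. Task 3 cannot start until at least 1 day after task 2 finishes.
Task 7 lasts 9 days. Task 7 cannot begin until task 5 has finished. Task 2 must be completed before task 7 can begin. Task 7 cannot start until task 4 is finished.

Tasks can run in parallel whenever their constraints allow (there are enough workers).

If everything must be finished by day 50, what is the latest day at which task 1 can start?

Task 7 must finish by day 50; it takes 9 days, so it must start by 50 − 9 = day 41.
Task 5 feeds into task 7 (must start by day 41); so task 5 must finish by day 41 and therefore start by day 34.
Task 3 feeds into task 5 (must start by day 34, minus 1-day gap → day 33); so task 3 must finish by day 33 and therefore start by day 30.
Task 8 has no dependents, so it just needs to finish by day 50. Starting by 50 − 10 = day 40 achieves that.
For task 2: task 3 (must start by day 30, minus 1-day gap → day 29); task 7 (must start by day 41); task 8 (must start by day 40). The most restrictive is day 29; with a 5-day duration, task 2 must start by day 24.
Task 4 has to be done before task 7 (must start by day 41). That means finishing by day 41, i.e. starting by 41 − 6 = day 35.
Task 1 must finish in time for task 2 (must start by day 24, minus 3-day gap → day 21); task 4 (must start by day 35); task 8 (must start by day 40). The tightest is day 21, so task 1 must start by 21 − 12 = day 9.

9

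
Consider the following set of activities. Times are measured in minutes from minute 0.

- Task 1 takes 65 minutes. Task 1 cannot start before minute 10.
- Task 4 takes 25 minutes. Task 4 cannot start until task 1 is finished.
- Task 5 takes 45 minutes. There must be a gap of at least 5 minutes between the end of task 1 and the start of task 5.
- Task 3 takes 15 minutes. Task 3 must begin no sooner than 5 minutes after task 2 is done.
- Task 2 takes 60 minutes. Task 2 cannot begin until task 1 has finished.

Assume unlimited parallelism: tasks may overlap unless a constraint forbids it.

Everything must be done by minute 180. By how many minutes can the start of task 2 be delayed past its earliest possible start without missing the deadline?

25

Task 1 cannot begin until its own release at minute 10. It runs from minute 10 to 10 + 65 = minute 75.
After task 1 (finishes minute 75), task 2 can start at minute 75 and finishes at minute 135.

Working backward from the deadline:
To finish by minute 180, task 3 (duration 15) must start no later than minute 165.
Task 2 feeds into task 3 (must start by minute 165, minus 5-minute gap → minute 160); so task 2 must finish by minute 160 and therefore start by minute 100.
So task 2 can start as early as minute 75 and as late as minute 100, giving 100 − 75 = 25 minutes of slack.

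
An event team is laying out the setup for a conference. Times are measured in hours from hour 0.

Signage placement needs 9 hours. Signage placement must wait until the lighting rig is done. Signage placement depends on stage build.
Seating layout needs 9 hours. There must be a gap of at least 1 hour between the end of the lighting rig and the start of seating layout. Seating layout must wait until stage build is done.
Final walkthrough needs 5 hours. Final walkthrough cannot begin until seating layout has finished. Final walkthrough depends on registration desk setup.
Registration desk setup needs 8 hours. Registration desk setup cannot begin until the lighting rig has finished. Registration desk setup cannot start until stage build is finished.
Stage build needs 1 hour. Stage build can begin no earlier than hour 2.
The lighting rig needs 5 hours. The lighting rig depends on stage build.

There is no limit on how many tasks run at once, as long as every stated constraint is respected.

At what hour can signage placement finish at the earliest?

17

Stage build cannot begin until its own release at hour 2. It runs from hour 2 to 2 + 1 = hour 3.
After stage build (finishes hour 3), the lighting rig can start at hour 3 and finishes at hour 8.
Signage placement cannot start until the lighting rig (finishes hour 8); stage build (finishes hour 3). The controlling bound is hour 8, so signage placement finishes at 8 + 9 = hour 17.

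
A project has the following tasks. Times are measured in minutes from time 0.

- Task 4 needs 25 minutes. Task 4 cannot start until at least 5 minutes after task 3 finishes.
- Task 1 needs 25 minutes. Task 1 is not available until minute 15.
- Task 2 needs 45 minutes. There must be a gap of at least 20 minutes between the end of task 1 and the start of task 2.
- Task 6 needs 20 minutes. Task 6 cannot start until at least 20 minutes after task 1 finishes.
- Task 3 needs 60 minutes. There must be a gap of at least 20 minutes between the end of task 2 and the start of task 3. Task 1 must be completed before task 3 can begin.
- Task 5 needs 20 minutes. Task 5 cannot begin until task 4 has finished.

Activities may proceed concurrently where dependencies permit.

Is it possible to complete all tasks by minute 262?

Task 1 waits on its own release at minute 15, so it starts at minute 15 and finishes at 15 + 25 = minute 40.
Task 6 waits on task 1 (finishes minute 40, plus 20-minute gap → minute 60), so it starts at minute 60 and finishes at 60 + 20 = minute 80.
Task 2 waits on task 1 (finishes minute 40, plus 20-minute gap → minute 60), so it starts at minute 60 and finishes at 60 + 45 = minute 105.
For task 3: task 2 (finishes minute 105, plus 20-minute gap → minute 125); task 1 (finishes minute 40). Taking the maximum gives a start of minute 125, and it finishes at 125 + 60 = minute 185.
After task 3 (finishes minute 185, plus 5-minute gap → minute 190), task 4 can start at minute 190 and finishes at minute 215.
Task 5 cannot begin until task 4 (finishes minute 215). It runs from minute 215 to 215 + 20 = minute 235.
Every task is finished by minute 235, which is no later than the deadline of 262, so the schedule is feasible.

Yes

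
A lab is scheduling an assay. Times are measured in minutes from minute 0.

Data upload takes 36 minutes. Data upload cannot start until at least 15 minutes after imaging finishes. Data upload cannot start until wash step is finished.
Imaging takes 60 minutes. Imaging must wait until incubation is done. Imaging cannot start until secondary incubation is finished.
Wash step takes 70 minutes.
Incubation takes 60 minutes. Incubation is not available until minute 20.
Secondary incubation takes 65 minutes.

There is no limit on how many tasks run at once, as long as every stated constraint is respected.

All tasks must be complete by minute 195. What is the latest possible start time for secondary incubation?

19

To finish by minute 195, data upload (duration 36) must start no later than minute 159.
Imaging feeds into data upload (must start by minute 159, minus 15-minute gap → minute 144); so imaging must finish by minute 144 and therefore start by minute 84.
Secondary incubation must finish before imaging (must start by minute 84). With a 65-minute duration, secondary incubation must start by 84 − 65 = minute 19.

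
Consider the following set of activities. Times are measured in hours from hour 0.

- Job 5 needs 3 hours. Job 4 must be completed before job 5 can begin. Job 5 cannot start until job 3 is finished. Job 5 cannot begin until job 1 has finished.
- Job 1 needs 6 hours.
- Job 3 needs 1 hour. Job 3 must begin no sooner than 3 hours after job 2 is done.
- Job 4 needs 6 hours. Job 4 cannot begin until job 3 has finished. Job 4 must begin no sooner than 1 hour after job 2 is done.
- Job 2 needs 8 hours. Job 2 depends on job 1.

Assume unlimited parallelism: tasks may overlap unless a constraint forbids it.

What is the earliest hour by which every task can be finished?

Job 1 has no prerequisites, so it starts at hour 0 and finishes at hour 6.
Job 2 cannot begin until job 1 (finishes hour 6). It runs from hour 6 to 6 + 8 = hour 14.
Job 3 waits on job 2 (finishes hour 14, plus 3-hour gap → hour 17), so it starts at hour 17 and finishes at 17 + 1 = hour 18.
Job 4 cannot start until job 3 (finishes hour 18); job 2 (finishes hour 14, plus 1-hour gap → hour 15). The controlling bound is hour 18, so job 4 finishes at 18 + 6 = hour 24.
Job 5 cannot start until job 4 (finishes hour 24); job 3 (finishes hour 18); job 1 (finishes hour 6). The controlling bound is hour 24, so job 5 finishes at 24 + 3 = hour 27.
All tasks are finished once the last one completes. Finish times: Job 1 at 6, Job 2 at 14, Job 3 at 18, Job 4 at 24, Job 5 at 27. The latest is hour 27.

27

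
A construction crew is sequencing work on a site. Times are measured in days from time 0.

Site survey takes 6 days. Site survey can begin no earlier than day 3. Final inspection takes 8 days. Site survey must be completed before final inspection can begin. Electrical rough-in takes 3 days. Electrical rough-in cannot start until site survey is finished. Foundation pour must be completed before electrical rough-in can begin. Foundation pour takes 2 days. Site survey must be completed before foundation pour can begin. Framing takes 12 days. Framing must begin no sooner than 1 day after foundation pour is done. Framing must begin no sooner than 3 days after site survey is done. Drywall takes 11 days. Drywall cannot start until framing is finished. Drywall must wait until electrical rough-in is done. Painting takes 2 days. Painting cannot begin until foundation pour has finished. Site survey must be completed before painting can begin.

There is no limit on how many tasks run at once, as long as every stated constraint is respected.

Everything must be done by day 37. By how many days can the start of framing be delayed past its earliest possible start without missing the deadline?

2

Site survey cannot begin until its own release at day 3. It runs from day 3 to 3 + 6 = day 9.
Foundation pour waits on site survey (finishes day 9), so it starts at day 9 and finishes at 9 + 2 = day 11.
Framing needs all of foundation pour (finishes day 11, plus 1-day gap → day 12); site survey (finishes day 9, plus 3-day gap → day 12). That puts its earliest start at day 12; it finishes at 12 + 12 = day 24.

Working backward from the deadline:
Drywall must finish by day 37; it takes 11 days, so it must start by 37 − 11 = day 26.
Framing must finish before drywall (must start by day 26). With a 12-day duration, framing must start by 26 − 12 = day 14.
So framing can start as early as day 12 and as late as day 14, giving 14 − 12 = 2 days of slack.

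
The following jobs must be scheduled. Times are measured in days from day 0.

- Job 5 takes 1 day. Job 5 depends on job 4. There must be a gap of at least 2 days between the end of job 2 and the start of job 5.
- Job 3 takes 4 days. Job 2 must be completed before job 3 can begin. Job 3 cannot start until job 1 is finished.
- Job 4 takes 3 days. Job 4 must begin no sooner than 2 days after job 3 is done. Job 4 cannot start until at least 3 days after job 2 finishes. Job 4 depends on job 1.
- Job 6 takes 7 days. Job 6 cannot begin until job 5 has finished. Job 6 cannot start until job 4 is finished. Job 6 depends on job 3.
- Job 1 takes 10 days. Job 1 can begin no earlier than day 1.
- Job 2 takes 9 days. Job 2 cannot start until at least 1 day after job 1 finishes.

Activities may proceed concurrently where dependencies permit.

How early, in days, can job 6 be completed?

38

After its own release at day 1, job 1 can start at day 1 and finishes at day 11.
Job 2 waits on job 1 (finishes day 11, plus 1-day gap → day 12), so it starts at day 12 and finishes at 12 + 9 = day 21.
Job 3 has to wait for job 2 (finishes day 21); job 1 (finishes day 11). The latest of these is day 21, so job 3 runs day 21 to 21 + 4 = day 25.
Job 4 has to wait for job 3 (finishes day 25, plus 2-day gap → day 27); job 2 (finishes day 21, plus 3-day gap → day 24); job 1 (finishes day 11). The latest of these is day 27, so job 4 runs day 27 to 27 + 3 = day 30.
Job 5 needs all of job 4 (finishes day 30); job 2 (finishes day 21, plus 2-day gap → day 23). That puts its earliest start at day 30; it finishes at 30 + 1 = day 31.
Job 6 cannot start until job 5 (finishes day 31); job 4 (finishes day 30); job 3 (finishes day 25). The controlling bound is day 31, so job 6 finishes at 31 + 7 = day 38.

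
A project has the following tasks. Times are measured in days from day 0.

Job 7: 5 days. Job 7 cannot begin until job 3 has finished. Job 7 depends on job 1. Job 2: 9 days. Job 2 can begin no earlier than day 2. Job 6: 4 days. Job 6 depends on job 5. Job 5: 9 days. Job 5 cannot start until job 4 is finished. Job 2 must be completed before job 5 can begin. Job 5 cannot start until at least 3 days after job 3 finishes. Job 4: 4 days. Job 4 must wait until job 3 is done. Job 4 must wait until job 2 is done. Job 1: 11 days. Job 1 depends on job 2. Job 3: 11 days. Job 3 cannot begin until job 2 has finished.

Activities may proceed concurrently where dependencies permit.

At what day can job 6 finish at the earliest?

After its own release at day 2, job 2 can start at day 2 and finishes at day 11.
Job 3 cannot begin until job 2 (finishes day 11). It runs from day 11 to 11 + 11 = day 22.
Job 4 cannot start until job 3 (finishes day 22); job 2 (finishes day 11). The controlling bound is day 22, so job 4 finishes at 22 + 4 = day 26.
Job 5 cannot start until job 4 (finishes day 26); job 2 (finishes day 11); job 3 (finishes day 22, plus 3-day gap → day 25). The controlling bound is day 26, so job 5 finishes at 26 + 9 = day 35.
Job 6 cannot begin until job 5 (finishes day 35). It runs from day 35 to 35 + 4 = day 39.

39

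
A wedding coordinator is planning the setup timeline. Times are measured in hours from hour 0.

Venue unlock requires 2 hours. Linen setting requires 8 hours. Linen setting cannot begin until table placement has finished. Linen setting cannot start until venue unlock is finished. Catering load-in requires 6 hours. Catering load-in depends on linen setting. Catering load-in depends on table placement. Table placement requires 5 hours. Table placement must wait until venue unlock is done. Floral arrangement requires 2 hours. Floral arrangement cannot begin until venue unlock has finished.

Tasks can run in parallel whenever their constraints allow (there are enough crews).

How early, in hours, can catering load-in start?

Venue unlock has no prerequisites, so it starts at hour 0 and finishes at hour 2.
Table placement waits on venue unlock (finishes hour 2), so it starts at hour 2 and finishes at 2 + 5 = hour 7.
For linen setting: table placement (finishes hour 7); venue unlock (finishes hour 2). Taking the maximum gives a start of hour 7, and it finishes at 7 + 8 = hour 15.
Catering load-in waits on linen setting (finishes hour 15); table placement (finishes hour 7). The latest of these is hour 15, which is the earliest catering load-in can start.

15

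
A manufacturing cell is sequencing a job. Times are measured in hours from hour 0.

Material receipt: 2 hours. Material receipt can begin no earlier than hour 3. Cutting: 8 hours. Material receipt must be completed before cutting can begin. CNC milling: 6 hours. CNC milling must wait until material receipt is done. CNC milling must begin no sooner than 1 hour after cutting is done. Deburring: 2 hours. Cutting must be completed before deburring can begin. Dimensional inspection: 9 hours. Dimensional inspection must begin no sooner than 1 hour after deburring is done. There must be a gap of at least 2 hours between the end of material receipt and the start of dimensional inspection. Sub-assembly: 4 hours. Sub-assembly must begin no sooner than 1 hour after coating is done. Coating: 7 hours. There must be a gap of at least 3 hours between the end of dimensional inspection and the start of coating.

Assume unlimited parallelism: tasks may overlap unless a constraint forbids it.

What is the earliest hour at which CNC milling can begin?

14

Material receipt waits on its own release at hour 3, so it starts at hour 3 and finishes at 3 + 2 = hour 5.
Cutting cannot begin until material receipt (finishes hour 5). It runs from hour 5 to 5 + 8 = hour 13.
CNC milling waits on material receipt (finishes hour 5); cutting (finishes hour 13, plus 1-hour gap → hour 14). The latest of these is hour 14, which is the earliest CNC milling can start.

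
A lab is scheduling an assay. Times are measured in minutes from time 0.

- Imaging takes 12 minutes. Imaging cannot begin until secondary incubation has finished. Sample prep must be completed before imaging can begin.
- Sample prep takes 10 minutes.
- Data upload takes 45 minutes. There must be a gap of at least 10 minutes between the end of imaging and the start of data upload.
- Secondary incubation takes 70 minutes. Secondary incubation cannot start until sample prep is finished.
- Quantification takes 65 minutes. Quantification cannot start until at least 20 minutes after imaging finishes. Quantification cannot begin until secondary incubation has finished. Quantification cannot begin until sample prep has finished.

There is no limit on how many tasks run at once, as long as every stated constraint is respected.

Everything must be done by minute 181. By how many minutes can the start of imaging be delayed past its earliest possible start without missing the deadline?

4

Sample prep has no prerequisites, so it starts at minute 0 and finishes at minute 10.
Secondary incubation waits on sample prep (finishes minute 10), so it starts at minute 10 and finishes at 10 + 70 = minute 80.
Imaging cannot start until secondary incubation (finishes minute 80); sample prep (finishes minute 10). The controlling bound is minute 80, so imaging finishes at 80 + 12 = minute 92.

Working backward from the deadline:
Quantification has no dependents, so it just needs to finish by minute 181. Starting by 181 − 65 = minute 116 achieves that.
Data upload must finish by minute 181; it takes 45 minutes, so it must start by 181 − 45 = minute 136.
For imaging: quantification (must start by minute 116, minus 20-minute gap → minute 96); data upload (must start by minute 136, minus 10-minute gap → minute 126). The most restrictive is minute 96; with a 12-minute duration, imaging must start by minute 84.
So imaging can start as early as minute 80 and as late as minute 84, giving 84 − 80 = 4 minutes of slack.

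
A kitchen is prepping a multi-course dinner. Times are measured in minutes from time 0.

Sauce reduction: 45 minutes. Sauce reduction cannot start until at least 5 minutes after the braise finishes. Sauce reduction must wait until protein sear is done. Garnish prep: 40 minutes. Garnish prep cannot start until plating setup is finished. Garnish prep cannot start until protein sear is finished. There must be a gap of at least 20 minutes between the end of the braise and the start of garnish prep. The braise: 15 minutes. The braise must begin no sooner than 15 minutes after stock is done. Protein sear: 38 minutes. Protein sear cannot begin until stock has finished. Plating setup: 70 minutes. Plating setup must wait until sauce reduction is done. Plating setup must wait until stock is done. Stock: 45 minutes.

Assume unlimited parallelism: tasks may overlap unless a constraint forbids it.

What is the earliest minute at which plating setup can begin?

128

Stock can start immediately at minute 0; it finishes at minute 45.
Protein sear waits on stock (finishes minute 45), so it starts at minute 45 and finishes at 45 + 38 = minute 83.
After stock (finishes minute 45, plus 15-minute gap → minute 60), the braise can start at minute 60 and finishes at minute 75.
Sauce reduction has to wait for the braise (finishes minute 75, plus 5-minute gap → minute 80); protein sear (finishes minute 83). The latest of these is minute 83, so sauce reduction runs minute 83 to 83 + 45 = minute 128.
Plating setup waits on sauce reduction (finishes minute 128); stock (finishes minute 45). The latest of these is minute 128, which is the earliest plating setup can start.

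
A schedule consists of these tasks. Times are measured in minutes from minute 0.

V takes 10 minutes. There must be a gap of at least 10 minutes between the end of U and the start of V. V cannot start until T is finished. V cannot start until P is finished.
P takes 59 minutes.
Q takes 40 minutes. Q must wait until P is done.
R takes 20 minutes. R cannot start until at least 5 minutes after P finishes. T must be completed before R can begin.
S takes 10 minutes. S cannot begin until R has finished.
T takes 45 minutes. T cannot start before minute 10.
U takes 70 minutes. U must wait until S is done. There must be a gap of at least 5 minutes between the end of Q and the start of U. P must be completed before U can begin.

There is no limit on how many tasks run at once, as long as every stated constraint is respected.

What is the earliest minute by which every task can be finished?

T cannot begin until its own release at minute 10. It runs from minute 10 to 10 + 45 = minute 55.
Nothing blocks P, so it runs from minute 0 to minute 59.
R cannot start until P (finishes minute 59, plus 5-minute gap → minute 64); T (finishes minute 55). The controlling bound is minute 64, so R finishes at 64 + 20 = minute 84.
S waits on R (finishes minute 84), so it starts at minute 84 and finishes at 84 + 10 = minute 94.
After P (finishes minute 59), Q can start at minute 59 and finishes at minute 99.
U needs all of S (finishes minute 94); Q (finishes minute 99, plus 5-minute gap → minute 104); P (finishes minute 59). That puts its earliest start at minute 104; it finishes at 104 + 70 = minute 174.
V needs all of U (finishes minute 174, plus 10-minute gap → minute 184); T (finishes minute 55); P (finishes minute 59). That puts its earliest start at minute 184; it finishes at 184 + 10 = minute 194.
All tasks are finished once the last one completes. Finish times: P at 59, Q at 99, R at 84, S at 94, T at 55, U at 174, V at 194. The latest is minute 194.

194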